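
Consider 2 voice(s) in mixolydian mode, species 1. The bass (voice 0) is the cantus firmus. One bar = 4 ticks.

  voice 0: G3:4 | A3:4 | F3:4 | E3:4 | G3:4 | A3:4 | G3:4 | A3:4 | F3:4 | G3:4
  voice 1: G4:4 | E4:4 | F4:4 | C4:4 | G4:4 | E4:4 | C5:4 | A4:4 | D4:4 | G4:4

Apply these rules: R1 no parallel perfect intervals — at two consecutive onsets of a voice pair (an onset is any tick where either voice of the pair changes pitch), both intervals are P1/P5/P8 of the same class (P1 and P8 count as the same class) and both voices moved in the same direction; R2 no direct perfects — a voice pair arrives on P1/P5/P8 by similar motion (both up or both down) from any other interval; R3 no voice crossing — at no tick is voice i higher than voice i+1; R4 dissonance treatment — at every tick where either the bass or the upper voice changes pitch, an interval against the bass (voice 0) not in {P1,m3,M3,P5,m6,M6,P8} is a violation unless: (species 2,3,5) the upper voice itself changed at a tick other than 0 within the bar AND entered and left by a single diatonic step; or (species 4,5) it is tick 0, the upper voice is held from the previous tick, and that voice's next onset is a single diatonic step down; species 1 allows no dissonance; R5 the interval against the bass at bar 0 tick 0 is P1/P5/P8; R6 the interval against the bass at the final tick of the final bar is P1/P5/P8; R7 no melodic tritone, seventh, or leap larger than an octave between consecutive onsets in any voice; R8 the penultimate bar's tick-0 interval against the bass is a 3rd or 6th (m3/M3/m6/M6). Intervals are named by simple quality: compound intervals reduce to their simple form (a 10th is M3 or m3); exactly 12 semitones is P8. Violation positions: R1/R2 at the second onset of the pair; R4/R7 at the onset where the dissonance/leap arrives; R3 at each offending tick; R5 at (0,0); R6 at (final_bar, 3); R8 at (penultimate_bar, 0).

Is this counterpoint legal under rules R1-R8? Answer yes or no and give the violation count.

No (3 violations)

bar 0: v0=G3 v1=G4 (P8)
bar 1: v0=A3 v1=E4 (P5)
bar 2: v0=F3 v1=F4 (P8)
bar 3: v0=E3 v1=C4 (m6)
bar 4: v0=G3 v1=G4 (P8)
bar 5: v0=A3 v1=E4 (P5)
bar 6: v0=G3 v1=C5 (P4)
bar 7: v0=A3 v1=A4 (P8)
bar 8: v0=F3 v1=D4 (M6)
bar 9: v0=G3 v1=G4 (P8)
  R2 @ bar4.0: E3/C4 m6 -> G3/G4 P8 similar
  R4 @ bar6.0: G3/C5 P4 untreated
  R2 @ bar9.0: F3/D4 M6 -> G3/G4 P8 similar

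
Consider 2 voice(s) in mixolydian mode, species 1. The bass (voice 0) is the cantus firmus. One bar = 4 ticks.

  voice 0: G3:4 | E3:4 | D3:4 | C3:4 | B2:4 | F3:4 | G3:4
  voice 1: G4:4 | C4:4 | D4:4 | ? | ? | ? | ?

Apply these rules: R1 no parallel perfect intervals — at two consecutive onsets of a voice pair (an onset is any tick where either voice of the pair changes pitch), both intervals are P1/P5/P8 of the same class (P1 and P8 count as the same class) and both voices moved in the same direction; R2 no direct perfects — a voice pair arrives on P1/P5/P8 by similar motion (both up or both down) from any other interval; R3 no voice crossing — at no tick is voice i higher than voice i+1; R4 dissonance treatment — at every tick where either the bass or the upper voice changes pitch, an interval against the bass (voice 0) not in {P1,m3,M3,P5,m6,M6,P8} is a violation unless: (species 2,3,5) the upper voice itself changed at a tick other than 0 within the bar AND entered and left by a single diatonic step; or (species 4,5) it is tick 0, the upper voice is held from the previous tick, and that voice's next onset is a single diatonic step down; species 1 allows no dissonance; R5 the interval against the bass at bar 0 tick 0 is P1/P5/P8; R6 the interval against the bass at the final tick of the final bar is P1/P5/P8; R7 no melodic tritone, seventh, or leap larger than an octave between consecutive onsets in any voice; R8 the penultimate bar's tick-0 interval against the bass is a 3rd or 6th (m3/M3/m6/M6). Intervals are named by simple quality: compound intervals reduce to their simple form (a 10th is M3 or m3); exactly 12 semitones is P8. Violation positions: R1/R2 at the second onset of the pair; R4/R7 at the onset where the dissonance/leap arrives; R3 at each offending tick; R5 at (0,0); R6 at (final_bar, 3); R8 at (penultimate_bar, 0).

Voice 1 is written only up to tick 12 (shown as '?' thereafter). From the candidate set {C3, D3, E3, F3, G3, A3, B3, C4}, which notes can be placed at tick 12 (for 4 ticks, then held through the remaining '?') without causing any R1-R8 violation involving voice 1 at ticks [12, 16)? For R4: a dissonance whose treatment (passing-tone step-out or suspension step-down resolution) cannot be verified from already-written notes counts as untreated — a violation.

C3: violates R1,R7
D3: violates R4
E3: violates R7
F3: violates R4
G3: violates R2
A3: legal
B3: violates R4
C4: violates R1

{A3}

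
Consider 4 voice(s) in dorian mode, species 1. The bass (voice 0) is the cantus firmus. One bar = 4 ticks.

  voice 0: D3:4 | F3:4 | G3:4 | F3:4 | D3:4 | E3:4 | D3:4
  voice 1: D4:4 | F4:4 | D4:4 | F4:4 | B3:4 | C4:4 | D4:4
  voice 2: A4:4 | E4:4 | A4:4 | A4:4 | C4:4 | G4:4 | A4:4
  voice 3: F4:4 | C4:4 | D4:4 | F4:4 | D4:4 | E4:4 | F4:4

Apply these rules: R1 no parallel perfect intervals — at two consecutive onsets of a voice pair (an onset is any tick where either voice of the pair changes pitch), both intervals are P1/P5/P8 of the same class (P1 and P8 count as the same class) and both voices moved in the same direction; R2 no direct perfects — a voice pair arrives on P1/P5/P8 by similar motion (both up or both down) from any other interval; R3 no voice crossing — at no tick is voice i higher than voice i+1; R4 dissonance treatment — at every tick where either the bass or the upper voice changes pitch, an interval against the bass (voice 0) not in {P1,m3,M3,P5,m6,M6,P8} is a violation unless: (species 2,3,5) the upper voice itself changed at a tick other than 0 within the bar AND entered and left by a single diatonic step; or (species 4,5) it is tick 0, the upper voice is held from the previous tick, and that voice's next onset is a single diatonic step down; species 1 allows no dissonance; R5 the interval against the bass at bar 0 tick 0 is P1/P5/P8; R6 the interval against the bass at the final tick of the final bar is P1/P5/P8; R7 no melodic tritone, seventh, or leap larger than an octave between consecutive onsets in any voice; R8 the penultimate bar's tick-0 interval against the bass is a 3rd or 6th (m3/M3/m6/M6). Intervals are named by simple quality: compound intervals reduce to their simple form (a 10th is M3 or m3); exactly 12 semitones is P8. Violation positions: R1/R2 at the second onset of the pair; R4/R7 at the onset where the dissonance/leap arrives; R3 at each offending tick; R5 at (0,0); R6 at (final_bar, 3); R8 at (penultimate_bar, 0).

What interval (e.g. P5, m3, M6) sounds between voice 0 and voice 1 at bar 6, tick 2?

P8

voice 0=D3 voice 1=D4 -> P8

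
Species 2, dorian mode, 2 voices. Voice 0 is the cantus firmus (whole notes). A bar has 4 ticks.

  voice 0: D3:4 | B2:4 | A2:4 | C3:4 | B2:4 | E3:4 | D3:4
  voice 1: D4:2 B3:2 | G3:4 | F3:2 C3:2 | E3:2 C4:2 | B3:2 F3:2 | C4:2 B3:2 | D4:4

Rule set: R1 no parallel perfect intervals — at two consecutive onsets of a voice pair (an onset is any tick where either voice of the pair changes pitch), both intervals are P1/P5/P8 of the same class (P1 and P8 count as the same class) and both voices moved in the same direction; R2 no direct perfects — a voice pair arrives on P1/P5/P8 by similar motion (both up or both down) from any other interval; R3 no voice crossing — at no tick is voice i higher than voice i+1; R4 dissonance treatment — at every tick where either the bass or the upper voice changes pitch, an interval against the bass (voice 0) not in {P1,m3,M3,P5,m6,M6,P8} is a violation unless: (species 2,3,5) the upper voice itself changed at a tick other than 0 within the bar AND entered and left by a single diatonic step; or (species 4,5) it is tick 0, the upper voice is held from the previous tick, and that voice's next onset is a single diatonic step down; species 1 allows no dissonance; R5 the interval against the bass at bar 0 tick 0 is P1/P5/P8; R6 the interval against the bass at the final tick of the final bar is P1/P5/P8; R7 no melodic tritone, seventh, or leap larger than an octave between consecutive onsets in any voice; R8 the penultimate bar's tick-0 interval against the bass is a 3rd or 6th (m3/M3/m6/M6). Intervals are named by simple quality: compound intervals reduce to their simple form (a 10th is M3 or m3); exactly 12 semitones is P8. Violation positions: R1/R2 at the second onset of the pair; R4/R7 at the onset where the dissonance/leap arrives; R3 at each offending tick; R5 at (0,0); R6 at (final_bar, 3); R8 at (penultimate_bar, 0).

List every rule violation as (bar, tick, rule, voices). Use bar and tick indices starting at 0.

(4, 0, R1, (0, 1))
(4, 2, R4, (0, 1))
(4, 2, R7, (1,))

bar 0: v0=D3 v1=D4 downbeat P8
bar 1: v0=B2 v1=G3 downbeat m6
bar 2: v0=A2 v1=F3 downbeat m6
bar 3: v0=C3 v1=E3 downbeat M3
bar 4: v0=B2 v1=B3 downbeat P8
bar 5: v0=E3 v1=C4 downbeat m6
bar 6: v0=D3 v1=D4 downbeat P8
  -> R1 @ bar 4 tick 0 v(0, 1): C3/C4 P8 -> B2/B3 P8 similar
  -> R4 @ bar 4 tick 2 v(0, 1): B2/F3 TT untreated
  -> R7 @ bar 4 tick 2 v(1,): B3->F3 leap 6st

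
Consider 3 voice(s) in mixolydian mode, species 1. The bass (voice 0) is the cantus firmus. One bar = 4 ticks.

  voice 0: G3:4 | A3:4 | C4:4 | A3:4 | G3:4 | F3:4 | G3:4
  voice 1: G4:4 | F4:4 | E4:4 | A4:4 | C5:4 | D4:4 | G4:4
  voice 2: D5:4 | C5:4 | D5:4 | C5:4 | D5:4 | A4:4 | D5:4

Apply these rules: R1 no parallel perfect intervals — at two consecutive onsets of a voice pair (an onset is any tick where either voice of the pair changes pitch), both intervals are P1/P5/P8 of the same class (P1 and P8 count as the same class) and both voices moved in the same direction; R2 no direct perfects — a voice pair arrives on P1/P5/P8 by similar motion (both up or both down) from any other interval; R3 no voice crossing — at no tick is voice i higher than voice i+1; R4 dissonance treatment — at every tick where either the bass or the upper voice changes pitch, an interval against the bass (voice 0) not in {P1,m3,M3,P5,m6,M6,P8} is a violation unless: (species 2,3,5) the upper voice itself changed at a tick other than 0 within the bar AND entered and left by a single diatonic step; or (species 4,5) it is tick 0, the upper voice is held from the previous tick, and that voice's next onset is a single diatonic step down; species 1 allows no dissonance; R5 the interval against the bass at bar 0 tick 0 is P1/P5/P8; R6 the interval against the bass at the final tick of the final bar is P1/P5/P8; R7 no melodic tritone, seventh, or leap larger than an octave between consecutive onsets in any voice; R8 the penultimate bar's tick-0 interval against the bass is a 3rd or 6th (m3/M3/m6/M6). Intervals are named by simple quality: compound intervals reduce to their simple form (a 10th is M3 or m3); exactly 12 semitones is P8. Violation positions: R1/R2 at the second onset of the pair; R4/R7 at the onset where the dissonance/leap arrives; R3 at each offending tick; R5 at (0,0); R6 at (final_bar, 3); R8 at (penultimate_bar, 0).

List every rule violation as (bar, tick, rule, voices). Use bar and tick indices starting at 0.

bar 0: v0=G3 v1=G4 v2=D5 downbeat P5
bar 1: v0=A3 v1=F4 v2=C5 downbeat m3
bar 2: v0=C4 v1=E4 v2=D5 downbeat M2
bar 3: v0=A3 v1=A4 v2=C5 downbeat m3
bar 4: v0=G3 v1=C5 v2=D5 downbeat P5
bar 5: v0=F3 v1=D4 v2=A4 downbeat M3
bar 6: v0=G3 v1=G4 v2=D5 downbeat P5
  -> R1 @ bar 1 tick 0 v(1, 2): G4/D5 P5 -> F4/C5 P5 similar
  -> R4 @ bar 2 tick 0 v(0, 2): C4/D5 M2 untreated
  -> R4 @ bar 4 tick 0 v(0, 1): G3/C5 P4 untreated
  -> R2 @ bar 5 tick 0 v(1, 2): C5/D5 M2 -> D4/A4 P5 similar
  -> R7 @ bar 5 tick 0 v(1,): C5->D4 leap 10st
  -> R1 @ bar 6 tick 0 v(1, 2): D4/A4 P5 -> G4/D5 P5 similar
  -> R2 @ bar 6 tick 0 v(0, 1): F3/D4 M6 -> G3/G4 P8 similar
  -> R2 @ bar 6 tick 0 v(0, 2): F3/A4 M3 -> G3/D5 P5 similar

(1, 0, R1, (1, 2))
(2, 0, R4, (0, 2))
(4, 0, R4, (0, 1))
(5, 0, R2, (1, 2))
(5, 0, R7, (1,))
(6, 0, R1, (1, 2))
(6, 0, R2, (0, 1))
(6, 0, R2, (0, 2))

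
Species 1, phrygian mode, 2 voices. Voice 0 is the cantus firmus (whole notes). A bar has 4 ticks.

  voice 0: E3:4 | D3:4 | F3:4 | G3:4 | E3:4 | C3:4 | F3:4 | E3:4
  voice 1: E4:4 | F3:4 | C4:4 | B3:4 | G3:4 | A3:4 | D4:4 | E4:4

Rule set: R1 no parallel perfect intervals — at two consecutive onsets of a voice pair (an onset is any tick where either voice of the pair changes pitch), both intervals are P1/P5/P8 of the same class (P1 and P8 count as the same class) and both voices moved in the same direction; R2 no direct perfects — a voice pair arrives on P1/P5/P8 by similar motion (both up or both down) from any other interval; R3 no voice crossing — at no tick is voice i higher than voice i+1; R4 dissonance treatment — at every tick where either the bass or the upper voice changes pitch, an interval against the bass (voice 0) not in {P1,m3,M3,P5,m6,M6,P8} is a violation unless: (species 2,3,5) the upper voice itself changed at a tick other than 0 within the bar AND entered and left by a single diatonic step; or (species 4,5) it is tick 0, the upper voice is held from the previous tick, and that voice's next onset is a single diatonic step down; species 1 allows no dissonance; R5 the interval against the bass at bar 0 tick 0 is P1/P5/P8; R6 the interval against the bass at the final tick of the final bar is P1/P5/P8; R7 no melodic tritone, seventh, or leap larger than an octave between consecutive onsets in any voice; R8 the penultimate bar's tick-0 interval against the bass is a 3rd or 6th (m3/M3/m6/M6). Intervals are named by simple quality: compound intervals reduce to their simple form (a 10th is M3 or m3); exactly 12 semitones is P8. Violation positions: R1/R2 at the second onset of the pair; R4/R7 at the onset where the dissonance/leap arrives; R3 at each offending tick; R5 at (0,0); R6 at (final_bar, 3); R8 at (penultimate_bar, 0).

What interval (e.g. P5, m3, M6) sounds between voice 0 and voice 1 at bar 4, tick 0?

m3

voice 0=E3 voice 1=G3 -> m3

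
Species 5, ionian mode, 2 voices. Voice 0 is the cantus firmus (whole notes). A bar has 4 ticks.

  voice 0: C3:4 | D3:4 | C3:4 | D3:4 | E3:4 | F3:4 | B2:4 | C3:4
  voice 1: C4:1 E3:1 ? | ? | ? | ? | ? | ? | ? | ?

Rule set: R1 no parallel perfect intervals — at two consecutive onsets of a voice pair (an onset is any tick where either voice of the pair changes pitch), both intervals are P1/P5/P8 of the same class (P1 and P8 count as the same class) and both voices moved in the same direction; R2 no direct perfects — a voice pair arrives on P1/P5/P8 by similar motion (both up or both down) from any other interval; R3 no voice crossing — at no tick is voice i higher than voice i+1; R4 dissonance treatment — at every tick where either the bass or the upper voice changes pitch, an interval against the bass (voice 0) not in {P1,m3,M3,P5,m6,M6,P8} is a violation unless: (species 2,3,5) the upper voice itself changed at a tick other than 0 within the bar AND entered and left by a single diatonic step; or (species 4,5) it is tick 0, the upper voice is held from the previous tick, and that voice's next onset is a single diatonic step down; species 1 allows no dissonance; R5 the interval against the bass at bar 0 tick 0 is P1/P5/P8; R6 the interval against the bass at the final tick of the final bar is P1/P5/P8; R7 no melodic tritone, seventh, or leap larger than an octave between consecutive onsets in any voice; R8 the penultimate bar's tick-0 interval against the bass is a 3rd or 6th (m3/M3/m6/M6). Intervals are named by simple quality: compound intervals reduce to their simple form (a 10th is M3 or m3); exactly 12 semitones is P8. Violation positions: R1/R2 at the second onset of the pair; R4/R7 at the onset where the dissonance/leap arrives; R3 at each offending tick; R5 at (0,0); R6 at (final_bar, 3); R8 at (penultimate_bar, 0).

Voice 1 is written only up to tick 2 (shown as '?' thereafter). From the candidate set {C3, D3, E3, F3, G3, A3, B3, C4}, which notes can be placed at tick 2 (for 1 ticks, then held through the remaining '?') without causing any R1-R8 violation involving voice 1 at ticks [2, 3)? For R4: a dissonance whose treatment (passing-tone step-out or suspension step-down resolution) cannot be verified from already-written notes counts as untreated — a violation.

C3: legal
D3: violates R4
E3: legal
F3: violates R4
G3: legal
A3: legal
B3: violates R4
C4: legal

{A3, C3, C4, E3, G3}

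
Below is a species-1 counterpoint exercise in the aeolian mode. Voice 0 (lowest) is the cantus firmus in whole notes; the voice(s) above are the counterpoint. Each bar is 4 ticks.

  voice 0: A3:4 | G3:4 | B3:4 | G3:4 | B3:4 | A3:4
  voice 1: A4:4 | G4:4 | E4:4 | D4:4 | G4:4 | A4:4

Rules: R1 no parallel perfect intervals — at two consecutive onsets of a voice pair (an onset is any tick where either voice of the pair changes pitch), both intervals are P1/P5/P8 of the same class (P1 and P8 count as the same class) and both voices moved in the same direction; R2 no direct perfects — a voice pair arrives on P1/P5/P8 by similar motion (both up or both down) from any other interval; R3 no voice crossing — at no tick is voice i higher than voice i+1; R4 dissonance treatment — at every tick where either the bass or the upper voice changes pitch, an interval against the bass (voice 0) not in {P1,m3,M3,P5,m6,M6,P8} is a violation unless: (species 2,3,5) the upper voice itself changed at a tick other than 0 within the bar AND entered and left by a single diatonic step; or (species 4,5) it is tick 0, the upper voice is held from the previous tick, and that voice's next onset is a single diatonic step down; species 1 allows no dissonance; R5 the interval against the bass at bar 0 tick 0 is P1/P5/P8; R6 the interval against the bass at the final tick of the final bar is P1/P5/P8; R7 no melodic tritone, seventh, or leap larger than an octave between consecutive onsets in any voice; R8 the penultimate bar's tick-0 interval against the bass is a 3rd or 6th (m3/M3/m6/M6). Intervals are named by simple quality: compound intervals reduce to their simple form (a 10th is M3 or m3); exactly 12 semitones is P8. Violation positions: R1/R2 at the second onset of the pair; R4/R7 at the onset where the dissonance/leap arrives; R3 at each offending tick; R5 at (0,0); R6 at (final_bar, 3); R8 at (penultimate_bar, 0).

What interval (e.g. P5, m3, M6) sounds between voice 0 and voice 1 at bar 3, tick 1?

P5

voice 0=G3 voice 1=D4 -> P5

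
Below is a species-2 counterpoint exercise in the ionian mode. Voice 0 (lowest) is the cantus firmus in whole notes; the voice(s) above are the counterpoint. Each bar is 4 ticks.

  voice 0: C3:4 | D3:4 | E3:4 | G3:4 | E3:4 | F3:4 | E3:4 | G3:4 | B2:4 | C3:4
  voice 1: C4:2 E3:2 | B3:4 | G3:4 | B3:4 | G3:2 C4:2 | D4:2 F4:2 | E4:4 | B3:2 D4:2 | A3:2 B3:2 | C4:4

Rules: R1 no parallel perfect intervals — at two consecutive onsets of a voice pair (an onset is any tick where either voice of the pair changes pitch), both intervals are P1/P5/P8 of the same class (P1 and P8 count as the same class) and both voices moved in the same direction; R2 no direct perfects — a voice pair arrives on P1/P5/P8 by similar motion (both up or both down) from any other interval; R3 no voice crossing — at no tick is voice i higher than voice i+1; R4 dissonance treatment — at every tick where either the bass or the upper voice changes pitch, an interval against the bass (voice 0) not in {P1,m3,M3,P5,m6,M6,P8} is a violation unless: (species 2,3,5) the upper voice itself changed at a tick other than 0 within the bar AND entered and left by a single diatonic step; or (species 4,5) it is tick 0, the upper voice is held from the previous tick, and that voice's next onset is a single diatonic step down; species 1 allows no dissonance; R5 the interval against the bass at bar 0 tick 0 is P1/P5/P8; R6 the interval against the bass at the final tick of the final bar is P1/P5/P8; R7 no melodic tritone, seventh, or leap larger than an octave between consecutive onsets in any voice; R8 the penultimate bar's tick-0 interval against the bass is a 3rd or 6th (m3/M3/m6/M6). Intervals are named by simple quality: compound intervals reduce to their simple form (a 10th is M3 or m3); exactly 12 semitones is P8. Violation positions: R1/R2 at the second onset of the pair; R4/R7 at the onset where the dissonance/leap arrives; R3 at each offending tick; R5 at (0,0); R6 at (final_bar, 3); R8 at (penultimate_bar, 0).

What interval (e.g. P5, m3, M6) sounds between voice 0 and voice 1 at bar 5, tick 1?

M6

voice 0=F3 voice 1=D4 -> M6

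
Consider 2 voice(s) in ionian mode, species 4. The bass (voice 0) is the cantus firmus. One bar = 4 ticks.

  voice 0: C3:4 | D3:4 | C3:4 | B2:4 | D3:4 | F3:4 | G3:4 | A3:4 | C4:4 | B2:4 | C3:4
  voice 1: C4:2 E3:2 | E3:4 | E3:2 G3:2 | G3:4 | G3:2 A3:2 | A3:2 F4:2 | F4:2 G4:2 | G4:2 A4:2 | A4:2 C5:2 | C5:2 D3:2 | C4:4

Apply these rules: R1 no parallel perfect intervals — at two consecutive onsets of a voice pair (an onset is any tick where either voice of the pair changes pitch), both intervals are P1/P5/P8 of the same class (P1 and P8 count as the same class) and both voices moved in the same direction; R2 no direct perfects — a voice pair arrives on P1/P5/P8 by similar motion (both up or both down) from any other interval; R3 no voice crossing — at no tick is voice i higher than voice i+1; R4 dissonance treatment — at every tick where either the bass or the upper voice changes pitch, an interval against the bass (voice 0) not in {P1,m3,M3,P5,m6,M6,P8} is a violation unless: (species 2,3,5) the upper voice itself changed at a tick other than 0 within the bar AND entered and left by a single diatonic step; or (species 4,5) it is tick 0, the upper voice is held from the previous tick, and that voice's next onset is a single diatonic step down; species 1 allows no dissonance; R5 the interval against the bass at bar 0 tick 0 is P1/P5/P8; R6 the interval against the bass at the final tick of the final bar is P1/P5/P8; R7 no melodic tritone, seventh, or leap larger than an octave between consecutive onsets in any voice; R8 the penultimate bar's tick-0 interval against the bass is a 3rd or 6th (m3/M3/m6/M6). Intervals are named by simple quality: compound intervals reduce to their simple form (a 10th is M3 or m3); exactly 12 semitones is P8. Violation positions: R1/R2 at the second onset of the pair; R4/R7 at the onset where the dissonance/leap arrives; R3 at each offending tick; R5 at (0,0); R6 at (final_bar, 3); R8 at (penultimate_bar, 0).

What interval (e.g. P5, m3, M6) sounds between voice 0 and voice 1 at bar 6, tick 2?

P8

voice 0=G3 voice 1=G4 -> P8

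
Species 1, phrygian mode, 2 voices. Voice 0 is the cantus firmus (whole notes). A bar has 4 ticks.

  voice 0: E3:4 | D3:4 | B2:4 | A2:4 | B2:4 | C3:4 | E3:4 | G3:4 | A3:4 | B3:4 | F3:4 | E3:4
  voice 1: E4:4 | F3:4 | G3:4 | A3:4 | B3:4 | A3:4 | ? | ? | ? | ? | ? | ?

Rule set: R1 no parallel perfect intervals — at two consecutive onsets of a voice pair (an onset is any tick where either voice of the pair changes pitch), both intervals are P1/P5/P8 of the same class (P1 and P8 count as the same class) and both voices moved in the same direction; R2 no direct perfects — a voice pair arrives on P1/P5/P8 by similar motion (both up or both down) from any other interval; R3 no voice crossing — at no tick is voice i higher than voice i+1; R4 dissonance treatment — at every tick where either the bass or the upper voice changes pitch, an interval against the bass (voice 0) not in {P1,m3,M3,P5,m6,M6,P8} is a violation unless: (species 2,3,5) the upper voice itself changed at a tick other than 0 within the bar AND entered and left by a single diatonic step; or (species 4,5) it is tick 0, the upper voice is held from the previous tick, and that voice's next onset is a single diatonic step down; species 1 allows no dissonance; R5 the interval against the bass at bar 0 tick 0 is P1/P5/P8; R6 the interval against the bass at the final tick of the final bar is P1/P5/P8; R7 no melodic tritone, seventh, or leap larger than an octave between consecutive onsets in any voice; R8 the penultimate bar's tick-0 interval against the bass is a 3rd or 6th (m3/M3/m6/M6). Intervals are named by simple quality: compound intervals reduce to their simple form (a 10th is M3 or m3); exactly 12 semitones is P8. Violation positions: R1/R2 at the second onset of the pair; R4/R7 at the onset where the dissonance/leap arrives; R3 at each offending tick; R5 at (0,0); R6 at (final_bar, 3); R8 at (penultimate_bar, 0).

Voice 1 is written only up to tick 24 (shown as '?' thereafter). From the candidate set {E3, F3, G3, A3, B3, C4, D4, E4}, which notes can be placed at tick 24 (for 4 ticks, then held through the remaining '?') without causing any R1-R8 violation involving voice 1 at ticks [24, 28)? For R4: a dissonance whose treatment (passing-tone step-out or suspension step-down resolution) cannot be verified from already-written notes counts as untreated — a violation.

{C4, E3, G3}

E3: legal
F3: violates R4
G3: legal
A3: violates R4
B3: violates R2
C4: legal
D4: violates R4
E4: violates R2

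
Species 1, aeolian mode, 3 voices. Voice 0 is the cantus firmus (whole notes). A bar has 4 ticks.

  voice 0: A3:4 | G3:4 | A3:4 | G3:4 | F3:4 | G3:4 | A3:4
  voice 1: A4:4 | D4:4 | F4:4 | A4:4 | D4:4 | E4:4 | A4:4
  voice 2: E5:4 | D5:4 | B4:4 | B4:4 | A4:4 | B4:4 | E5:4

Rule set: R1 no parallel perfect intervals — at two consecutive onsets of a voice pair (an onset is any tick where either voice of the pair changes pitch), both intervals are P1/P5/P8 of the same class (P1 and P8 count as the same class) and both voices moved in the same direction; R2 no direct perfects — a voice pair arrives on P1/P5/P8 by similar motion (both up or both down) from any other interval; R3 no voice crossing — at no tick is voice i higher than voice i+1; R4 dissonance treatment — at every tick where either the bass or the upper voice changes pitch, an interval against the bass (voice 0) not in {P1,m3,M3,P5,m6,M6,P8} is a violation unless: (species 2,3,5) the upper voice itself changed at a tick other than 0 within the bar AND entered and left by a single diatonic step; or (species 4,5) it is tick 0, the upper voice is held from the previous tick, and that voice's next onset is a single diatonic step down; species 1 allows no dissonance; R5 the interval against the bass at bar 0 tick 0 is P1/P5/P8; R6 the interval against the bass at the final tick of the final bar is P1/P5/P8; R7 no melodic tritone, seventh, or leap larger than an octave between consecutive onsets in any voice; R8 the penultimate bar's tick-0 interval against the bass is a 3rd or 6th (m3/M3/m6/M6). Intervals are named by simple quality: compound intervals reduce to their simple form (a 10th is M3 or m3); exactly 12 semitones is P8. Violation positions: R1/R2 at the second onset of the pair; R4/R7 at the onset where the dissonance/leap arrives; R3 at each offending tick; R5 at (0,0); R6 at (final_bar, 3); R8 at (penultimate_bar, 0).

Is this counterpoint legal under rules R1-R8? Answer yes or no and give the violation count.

No (10 violations)

bar 0: v0=A3 v1=A4 v2=E5 (P5)
bar 1: v0=G3 v1=D4 v2=D5 (P5)
bar 2: v0=A3 v1=F4 v2=B4 (M2)
bar 3: v0=G3 v1=A4 v2=B4 (M3)
bar 4: v0=F3 v1=D4 v2=A4 (M3)
bar 5: v0=G3 v1=E4 v2=B4 (M3)
bar 6: v0=A3 v1=A4 v2=E5 (P5)
  R1 @ bar1.0: A3/E5 P5 -> G3/D5 P5 similar
  R2 @ bar1.0: A3/A4 P8 -> G3/D4 P5 similar
  R2 @ bar1.0: A4/E5 P5 -> D4/D5 P8 similar
  R4 @ bar2.0: A3/B4 M2 untreated
  R4 @ bar3.0: G3/A4 M2 untreated
  R2 @ bar4.0: A4/B4 M2 -> D4/A4 P5 similar
  R1 @ bar5.0: D4/A4 P5 -> E4/B4 P5 similar
  R1 @ bar6.0: E4/B4 P5 -> A4/E5 P5 similar
  R2 @ bar6.0: G3/E4 M6 -> A3/A4 P8 similar
  R2 @ bar6.0: G3/B4 M3 -> A3/E5 P5 similar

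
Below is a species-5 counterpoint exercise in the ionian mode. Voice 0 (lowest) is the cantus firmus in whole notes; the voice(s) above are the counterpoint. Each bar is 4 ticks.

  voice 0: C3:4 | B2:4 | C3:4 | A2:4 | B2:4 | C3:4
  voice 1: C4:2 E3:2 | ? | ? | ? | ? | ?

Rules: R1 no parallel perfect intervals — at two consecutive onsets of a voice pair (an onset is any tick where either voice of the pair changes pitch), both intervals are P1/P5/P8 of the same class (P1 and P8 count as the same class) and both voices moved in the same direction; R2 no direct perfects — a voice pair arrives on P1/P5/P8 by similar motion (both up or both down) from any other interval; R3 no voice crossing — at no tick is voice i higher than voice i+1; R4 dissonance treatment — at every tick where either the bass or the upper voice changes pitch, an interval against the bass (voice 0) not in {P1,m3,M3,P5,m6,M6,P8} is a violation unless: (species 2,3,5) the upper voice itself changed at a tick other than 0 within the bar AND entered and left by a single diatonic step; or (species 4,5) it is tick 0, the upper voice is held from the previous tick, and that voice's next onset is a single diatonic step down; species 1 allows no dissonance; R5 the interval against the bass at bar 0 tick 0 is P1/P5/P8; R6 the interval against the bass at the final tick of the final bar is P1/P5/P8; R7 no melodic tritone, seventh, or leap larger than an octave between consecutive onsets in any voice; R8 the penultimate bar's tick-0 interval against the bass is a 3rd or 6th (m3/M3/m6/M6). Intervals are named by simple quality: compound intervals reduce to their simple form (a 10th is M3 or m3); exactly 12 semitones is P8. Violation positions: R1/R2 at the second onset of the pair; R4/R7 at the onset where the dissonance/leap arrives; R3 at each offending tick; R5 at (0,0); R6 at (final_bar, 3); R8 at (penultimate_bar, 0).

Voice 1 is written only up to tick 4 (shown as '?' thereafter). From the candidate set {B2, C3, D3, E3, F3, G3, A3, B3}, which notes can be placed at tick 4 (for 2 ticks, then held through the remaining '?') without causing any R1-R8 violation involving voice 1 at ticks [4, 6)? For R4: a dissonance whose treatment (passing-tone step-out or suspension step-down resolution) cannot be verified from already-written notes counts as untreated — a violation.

B2: violates R2
C3: violates R4
D3: legal
E3: violates R4
F3: violates R4
G3: legal
A3: violates R4
B3: legal

{B3, D3, G3}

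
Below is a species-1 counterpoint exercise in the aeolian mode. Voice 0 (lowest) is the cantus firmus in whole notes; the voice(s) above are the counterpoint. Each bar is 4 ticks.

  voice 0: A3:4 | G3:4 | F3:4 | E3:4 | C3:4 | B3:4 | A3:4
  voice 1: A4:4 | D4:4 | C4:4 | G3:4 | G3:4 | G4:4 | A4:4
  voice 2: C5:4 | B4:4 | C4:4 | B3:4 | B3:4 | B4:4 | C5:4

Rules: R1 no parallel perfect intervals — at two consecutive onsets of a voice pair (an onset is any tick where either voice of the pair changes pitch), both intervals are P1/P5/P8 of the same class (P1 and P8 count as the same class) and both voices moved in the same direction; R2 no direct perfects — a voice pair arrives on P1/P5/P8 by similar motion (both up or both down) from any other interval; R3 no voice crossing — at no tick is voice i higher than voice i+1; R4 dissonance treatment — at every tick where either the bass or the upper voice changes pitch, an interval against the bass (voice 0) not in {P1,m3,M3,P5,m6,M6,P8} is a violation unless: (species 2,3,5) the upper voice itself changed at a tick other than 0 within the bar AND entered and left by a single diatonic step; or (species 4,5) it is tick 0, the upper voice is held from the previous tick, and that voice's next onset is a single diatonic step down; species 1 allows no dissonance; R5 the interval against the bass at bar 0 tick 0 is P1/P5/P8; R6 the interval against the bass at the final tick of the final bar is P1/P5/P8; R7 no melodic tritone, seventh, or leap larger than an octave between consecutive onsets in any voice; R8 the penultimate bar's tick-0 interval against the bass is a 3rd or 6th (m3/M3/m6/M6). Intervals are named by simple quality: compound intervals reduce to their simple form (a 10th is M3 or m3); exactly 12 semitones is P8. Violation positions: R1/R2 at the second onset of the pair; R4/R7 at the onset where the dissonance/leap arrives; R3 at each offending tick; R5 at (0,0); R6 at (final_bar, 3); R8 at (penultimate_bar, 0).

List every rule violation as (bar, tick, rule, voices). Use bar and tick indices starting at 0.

bar 0: v0=A3 v1=A4 v2=C5 downbeat m3
bar 1: v0=G3 v1=D4 v2=B4 downbeat M3
bar 2: v0=F3 v1=C4 v2=C4 downbeat P5
bar 3: v0=E3 v1=G3 v2=B3 downbeat P5
bar 4: v0=C3 v1=G3 v2=B3 downbeat M7
bar 5: v0=B3 v1=G4 v2=B4 downbeat P8
bar 6: v0=A3 v1=A4 v2=C5 downbeat m3
  -> R5 @ bar 0 tick 0 v(0, 2): opens on m3
  -> R2 @ bar 1 tick 0 v(0, 1): A3/A4 P8 -> G3/D4 P5 similar
  -> R1 @ bar 2 tick 0 v(0, 1): G3/D4 P5 -> F3/C4 P5 similar
  -> R2 @ bar 2 tick 0 v(0, 2): G3/B4 M3 -> F3/C4 P5 similar
  -> R2 @ bar 2 tick 0 v(1, 2): D4/B4 M6 -> C4/C4 P1 similar
  -> R7 @ bar 2 tick 0 v(2,): B4->C4 leap 11st
  -> R1 @ bar 3 tick 0 v(0, 2): F3/C4 P5 -> E3/B3 P5 similar
  -> R4 @ bar 4 tick 0 v(0, 2): C3/B3 M7 untreated
  -> R2 @ bar 5 tick 0 v(0, 2): C3/B3 M7 -> B3/B4 P8 similar
  -> R7 @ bar 5 tick 0 v(0,): C3->B3 leap 11st
  -> R8 @ bar 5 tick 0 v(0, 2): penult P8 not 3rd/6th
  -> R6 @ bar 6 tick 3 v(0, 2): closes on m3

(0, 0, R5, (0, 2))
(1, 0, R2, (0, 1))
(2, 0, R1, (0, 1))
(2, 0, R2, (0, 2))
(2, 0, R2, (1, 2))
(2, 0, R7, (2,))
(3, 0, R1, (0, 2))
(4, 0, R4, (0, 2))
(5, 0, R2, (0, 2))
(5, 0, R7, (0,))
(5, 0, R8, (0, 2))
(6, 3, R6, (0, 2))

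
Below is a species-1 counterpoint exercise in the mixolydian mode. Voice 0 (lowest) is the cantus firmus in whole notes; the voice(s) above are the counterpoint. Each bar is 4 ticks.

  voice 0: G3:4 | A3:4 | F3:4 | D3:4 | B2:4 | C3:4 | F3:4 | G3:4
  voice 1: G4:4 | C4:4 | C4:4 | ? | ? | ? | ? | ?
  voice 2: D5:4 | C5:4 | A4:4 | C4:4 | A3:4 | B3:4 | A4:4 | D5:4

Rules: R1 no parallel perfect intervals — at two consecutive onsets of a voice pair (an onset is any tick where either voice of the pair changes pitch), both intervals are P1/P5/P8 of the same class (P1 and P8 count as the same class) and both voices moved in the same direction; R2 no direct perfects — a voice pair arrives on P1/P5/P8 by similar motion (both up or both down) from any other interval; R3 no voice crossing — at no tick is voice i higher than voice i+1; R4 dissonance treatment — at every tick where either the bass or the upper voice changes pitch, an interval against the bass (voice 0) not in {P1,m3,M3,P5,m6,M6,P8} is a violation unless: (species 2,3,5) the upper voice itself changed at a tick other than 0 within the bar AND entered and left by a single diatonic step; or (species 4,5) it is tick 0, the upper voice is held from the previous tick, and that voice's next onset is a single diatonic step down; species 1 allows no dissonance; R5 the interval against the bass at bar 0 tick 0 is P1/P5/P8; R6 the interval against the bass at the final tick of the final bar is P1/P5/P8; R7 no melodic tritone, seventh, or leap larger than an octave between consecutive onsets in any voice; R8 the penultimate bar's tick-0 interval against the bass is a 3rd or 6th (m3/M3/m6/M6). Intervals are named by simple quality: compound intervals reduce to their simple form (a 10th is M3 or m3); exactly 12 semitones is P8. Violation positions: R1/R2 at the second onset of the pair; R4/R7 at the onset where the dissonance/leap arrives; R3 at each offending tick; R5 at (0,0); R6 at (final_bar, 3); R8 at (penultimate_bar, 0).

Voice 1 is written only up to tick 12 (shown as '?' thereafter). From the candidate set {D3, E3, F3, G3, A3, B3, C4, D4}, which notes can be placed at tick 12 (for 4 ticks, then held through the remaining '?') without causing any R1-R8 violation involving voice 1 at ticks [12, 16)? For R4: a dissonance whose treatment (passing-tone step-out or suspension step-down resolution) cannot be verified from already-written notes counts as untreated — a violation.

{B3}

D3: violates R2,R7
E3: violates R4
F3: violates R2
G3: violates R4
A3: violates R1
B3: legal
C4: violates R4
D4: violates R3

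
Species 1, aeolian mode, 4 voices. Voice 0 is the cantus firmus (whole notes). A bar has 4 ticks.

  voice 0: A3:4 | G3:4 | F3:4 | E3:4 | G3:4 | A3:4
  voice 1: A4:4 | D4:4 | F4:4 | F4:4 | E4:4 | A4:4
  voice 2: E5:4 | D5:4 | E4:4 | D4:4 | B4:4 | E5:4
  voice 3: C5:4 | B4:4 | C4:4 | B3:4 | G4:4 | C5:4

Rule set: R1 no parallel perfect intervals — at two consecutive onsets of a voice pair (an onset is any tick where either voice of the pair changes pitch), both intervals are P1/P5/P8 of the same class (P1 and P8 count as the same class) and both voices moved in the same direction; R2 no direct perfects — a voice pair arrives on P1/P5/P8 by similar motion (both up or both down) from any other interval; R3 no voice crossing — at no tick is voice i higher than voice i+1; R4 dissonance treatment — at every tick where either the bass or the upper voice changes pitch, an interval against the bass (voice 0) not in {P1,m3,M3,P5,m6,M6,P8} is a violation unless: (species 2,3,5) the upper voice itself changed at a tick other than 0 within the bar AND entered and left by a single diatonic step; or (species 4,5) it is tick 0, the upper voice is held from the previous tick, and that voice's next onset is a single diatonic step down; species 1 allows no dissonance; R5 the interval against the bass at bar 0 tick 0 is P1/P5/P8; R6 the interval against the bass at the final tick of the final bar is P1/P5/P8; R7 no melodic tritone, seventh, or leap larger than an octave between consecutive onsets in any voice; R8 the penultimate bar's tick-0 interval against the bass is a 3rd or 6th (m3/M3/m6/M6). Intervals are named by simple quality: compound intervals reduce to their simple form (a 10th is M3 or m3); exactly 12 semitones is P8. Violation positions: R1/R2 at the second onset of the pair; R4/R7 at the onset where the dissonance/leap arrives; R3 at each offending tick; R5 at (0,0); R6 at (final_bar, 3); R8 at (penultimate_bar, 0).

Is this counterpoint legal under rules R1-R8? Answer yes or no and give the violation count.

bar 0: v0=A3 v1=A4 v2=E5 v3=C5 (m3)
bar 1: v0=G3 v1=D4 v2=D5 v3=B4 (M3)
bar 2: v0=F3 v1=F4 v2=E4 v3=C4 (P5)
bar 3: v0=E3 v1=F4 v2=D4 v3=B3 (P5)
bar 4: v0=G3 v1=E4 v2=B4 v3=G4 (P8)
bar 5: v0=A3 v1=A4 v2=E5 v3=C5 (m3)
  R3 @ bar0.0: E5 above C5
  R5 @ bar0.0: opens on m3
  R3 @ bar0.1: E5 above C5
  R3 @ bar0.2: E5 above C5
  R3 @ bar0.3: E5 above C5
  R1 @ bar1.0: A3/E5 P5 -> G3/D5 P5 similar
  R2 @ bar1.0: A3/A4 P8 -> G3/D4 P5 similar
  R2 @ bar1.0: A4/E5 P5 -> D4/D5 P8 similar
  R3 @ bar1.0: D5 above B4
  R3 @ bar1.1: D5 above B4
  R3 @ bar1.2: D5 above B4
  R3 @ bar1.3: D5 above B4
  R2 @ bar2.0: G3/B4 M3 -> F3/C4 P5 similar
  R3 @ bar2.0: F4 above E4
  R3 @ bar2.0: E4 above C4
  R4 @ bar2.0: F3/E4 M7 untreated
  R7 @ bar2.0: D5->E4 leap 10st
  R7 @ bar2.0: B4->C4 leap 11st
  R3 @ bar2.1: F4 above E4
  R3 @ bar2.1: E4 above C4
  R3 @ bar2.2: F4 above E4
  R3 @ bar2.2: E4 above C4
  R3 @ bar2.3: F4 above E4
  R3 @ bar2.3: E4 above C4
  R1 @ bar3.0: F3/C4 P5 -> E3/B3 P5 similar
  R3 @ bar3.0: F4 above D4
  R3 @ bar3.0: D4 above B3
  R4 @ bar3.0: E3/F4 m2 untreated
  R4 @ bar3.0: E3/D4 m7 untreated
  R3 @ bar3.1: F4 above D4
  R3 @ bar3.1: D4 above B3
  R3 @ bar3.2: F4 above D4
  R3 @ bar3.2: D4 above B3
  R3 @ bar3.3: F4 above D4
  R3 @ bar3.3: D4 above B3
  R2 @ bar4.0: E3/B3 P5 -> G3/G4 P8 similar
  R3 @ bar4.0: B4 above G4
  R8 @ bar4.0: penult P8 not 3rd/6th
  R3 @ bar4.1: B4 above G4
  R3 @ bar4.2: B4 above G4
  R3 @ bar4.3: B4 above G4
  R1 @ bar5.0: E4/B4 P5 -> A4/E5 P5 similar
  R2 @ bar5.0: G3/E4 M6 -> A3/A4 P8 similar
  R2 @ bar5.0: G3/B4 M3 -> A3/E5 P5 similar
  R3 @ bar5.0: E5 above C5
  R3 @ bar5.1: E5 above C5
  R3 @ bar5.2: E5 above C5
  R3 @ bar5.3: E5 above C5
  R6 @ bar5.3: closes on m3

No (49 violations)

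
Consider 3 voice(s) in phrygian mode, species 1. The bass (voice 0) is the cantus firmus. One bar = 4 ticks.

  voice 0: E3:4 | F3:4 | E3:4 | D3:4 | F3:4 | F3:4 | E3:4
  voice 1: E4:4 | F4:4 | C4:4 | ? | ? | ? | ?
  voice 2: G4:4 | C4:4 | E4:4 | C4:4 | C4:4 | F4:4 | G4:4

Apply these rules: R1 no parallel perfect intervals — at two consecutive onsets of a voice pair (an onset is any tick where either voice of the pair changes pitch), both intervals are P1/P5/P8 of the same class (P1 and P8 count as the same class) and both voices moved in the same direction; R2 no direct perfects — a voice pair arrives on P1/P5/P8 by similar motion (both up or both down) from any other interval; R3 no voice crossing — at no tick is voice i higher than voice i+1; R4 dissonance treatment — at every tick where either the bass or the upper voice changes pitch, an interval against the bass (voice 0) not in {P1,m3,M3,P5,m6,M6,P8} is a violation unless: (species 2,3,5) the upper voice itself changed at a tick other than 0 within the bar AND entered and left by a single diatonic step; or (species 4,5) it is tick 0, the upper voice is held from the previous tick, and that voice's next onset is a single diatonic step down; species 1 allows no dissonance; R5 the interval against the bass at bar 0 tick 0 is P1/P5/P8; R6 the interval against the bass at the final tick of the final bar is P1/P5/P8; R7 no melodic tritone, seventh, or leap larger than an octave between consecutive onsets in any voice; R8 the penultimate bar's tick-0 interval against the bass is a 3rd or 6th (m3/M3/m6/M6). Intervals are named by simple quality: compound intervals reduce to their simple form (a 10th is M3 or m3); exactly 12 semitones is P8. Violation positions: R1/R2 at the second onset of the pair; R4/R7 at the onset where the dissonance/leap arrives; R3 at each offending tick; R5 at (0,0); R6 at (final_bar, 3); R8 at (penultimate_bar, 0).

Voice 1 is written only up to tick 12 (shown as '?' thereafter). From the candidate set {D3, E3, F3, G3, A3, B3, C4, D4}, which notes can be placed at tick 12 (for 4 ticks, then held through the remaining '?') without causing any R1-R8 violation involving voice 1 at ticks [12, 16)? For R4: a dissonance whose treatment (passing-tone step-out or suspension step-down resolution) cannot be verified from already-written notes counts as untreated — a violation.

{B3}

D3: violates R2,R7
E3: violates R4
F3: violates R2
G3: violates R4
A3: violates R2
B3: legal
C4: violates R4
D4: violates R3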